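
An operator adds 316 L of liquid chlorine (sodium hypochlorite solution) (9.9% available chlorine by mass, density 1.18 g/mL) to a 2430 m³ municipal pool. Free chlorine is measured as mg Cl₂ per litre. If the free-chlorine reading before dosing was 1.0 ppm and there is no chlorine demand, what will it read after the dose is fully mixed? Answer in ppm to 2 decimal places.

Volume: 2430 m³ = 2,430,000 L.
Mass of solution: 316 L × 1000 mL/L × 1.18 g/mL = 372,900 g.
Available chlorine delivered: 372,900 g × 0.099 = 36,920 g as Cl₂.
Concentration rise: 36,920 g / 2,430,000 L = 15.19 mg/L = 15.19 ppm.
Final FC: 1.0 + 15.19 = 16.19 ppm.

16.19 ppm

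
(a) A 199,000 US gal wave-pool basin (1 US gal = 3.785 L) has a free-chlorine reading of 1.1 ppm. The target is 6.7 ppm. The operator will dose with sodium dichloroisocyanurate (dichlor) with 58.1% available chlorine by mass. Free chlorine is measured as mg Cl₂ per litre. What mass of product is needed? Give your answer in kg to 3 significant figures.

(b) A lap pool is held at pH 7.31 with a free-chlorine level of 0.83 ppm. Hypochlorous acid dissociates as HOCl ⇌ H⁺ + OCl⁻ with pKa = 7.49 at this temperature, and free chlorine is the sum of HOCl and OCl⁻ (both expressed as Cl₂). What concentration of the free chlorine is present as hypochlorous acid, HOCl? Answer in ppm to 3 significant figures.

(a) Volume: 199,000 US gal × 3.785 L/gal = 753,215 L.
(a) Chlorine deficit: 6.7 − 1.1 = 5.6 ppm = 5.6 mg/L as Cl₂.
(a) Cl₂ equivalent needed: 5.6 mg/L × 753,215 L = 4,218,000 mg = 4218 g.
(a) Product at 58.1% available chlorine: 4218 / 0.581 = 7260 g.

(b) [OCl⁻]/[HOCl] = 10^(pH − pKa) = 10^(7.31 − 7.49) = 10^-0.18 = 0.6607.
(b) Fraction as HOCl = 1 / (1 + 0.6607) = 0.6022.
(b) HOCl = 0.6022 × 0.83 ppm = 0.4998 ppm.

(a) 7.26 kg; (b) 0.500 ppm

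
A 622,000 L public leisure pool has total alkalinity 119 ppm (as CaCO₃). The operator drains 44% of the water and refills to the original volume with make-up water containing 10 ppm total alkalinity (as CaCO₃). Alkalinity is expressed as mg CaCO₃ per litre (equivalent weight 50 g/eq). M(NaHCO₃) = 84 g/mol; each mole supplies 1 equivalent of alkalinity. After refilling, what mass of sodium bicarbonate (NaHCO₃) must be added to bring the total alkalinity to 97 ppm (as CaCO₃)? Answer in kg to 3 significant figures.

After draining 44% and refilling: 119 × 0.56 + 10 × 0.44 = 71.04 ppm.
Deficit to target: 97 − 71.04 = 25.96 mg/L.
As CaCO₃: 25.96 mg/L × 622,000 L = 16,150 g; ÷ 50 g/eq ÷ 1 = 322.9 mol NaHCO₃.
Mass: 322.9 × 84 = 27,130 g.

27.1 kg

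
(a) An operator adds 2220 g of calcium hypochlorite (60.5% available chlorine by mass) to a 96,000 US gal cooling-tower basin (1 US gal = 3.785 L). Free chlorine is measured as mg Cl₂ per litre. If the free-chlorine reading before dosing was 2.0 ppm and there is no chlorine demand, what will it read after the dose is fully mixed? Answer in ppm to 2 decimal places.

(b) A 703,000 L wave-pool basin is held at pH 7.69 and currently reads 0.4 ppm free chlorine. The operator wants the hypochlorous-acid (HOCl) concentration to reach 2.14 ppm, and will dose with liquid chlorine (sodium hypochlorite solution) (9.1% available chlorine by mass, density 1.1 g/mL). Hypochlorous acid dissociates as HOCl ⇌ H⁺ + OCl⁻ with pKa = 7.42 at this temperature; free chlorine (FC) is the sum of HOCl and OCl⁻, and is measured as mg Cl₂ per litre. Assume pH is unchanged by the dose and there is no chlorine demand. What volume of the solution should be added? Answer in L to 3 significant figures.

(a) Volume: 96,000 US gal × 3.785 L/gal = 363,360 L.
(a) Available chlorine delivered: 2220 g × 0.605 = 1343 g as Cl₂.
(a) Concentration rise: 1343 g / 363,360 L = 3.696 mg/L = 3.70 ppm.
(a) Final FC: 2.0 + 3.70 = 5.70 ppm.

(b) [OCl⁻]/[HOCl] = 10^(pH − pKa) = 10^(7.69 − 7.42) = 1.862; fraction as HOCl = 1/(1 + 1.862) = 0.3494.
(b) Free chlorine required for 2.14 ppm HOCl: 2.14 / 0.3494 = 6.125 ppm.
(b) FC to add: 6.125 − 0.4 = 5.725 mg/L as Cl₂.
(b) Cl₂ equivalent: 5.725 mg/L × 703,000 L = 4025 g.
(b) Product at 9.1% available Cl: 4025 / 0.091 = 44,230 g.
(b) Volume: 44,230 g ÷ 1.1 g/mL = 40,210 mL.

(a) 5.70 ppm; (b) 40.2 L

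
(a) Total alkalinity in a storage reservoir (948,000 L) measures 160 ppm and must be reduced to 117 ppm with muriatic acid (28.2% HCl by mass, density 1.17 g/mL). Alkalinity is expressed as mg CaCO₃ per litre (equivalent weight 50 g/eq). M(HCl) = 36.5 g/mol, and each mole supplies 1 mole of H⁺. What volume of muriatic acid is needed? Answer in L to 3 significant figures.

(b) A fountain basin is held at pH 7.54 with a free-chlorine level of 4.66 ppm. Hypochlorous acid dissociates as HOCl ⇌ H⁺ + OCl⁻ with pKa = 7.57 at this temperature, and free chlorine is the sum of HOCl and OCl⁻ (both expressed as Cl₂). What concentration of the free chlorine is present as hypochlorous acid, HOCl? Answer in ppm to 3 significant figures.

(a) Alkalinity to neutralize: (160 − 117) = 43 mg/L as CaCO₃ × 948,000 L = 40,760 g as CaCO₃.
(a) Equivalents of H⁺ required: 40,760 ÷ 50 g/eq = 815.3 eq = 815.3 mol HCl.
(a) Mass of HCl: 815.3 × 36.5 = 29,760 g.
(a) Mass of 28.2% solution: 29,760 / 0.282 = 105,500 g.
(a) Volume: 105,500 g ÷ 1.17 g/mL = 90,190 mL.

(b) [OCl⁻]/[HOCl] = 10^(pH − pKa) = 10^(7.54 − 7.57) = 10^-0.03 = 0.9333.
(b) Fraction as HOCl = 1 / (1 + 0.9333) = 0.5173.
(b) HOCl = 0.5173 × 4.66 ppm = 2.41 ppm.

(a) 90.2 L; (b) 2.41 ppm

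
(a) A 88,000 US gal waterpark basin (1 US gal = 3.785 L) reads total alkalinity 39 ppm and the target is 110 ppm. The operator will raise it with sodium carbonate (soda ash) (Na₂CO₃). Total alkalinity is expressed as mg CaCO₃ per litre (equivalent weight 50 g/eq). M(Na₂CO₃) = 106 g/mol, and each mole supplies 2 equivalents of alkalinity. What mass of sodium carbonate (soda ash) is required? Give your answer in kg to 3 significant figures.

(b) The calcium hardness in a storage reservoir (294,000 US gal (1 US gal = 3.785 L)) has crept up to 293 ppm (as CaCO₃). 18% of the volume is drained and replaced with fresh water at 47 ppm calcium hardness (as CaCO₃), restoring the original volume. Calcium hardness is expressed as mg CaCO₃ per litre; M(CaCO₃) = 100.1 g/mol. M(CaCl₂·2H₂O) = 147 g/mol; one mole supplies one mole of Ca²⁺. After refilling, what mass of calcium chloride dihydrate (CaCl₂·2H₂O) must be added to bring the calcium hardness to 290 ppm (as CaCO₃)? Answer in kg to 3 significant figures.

(a) 25.1 kg; (b) 67.5 kg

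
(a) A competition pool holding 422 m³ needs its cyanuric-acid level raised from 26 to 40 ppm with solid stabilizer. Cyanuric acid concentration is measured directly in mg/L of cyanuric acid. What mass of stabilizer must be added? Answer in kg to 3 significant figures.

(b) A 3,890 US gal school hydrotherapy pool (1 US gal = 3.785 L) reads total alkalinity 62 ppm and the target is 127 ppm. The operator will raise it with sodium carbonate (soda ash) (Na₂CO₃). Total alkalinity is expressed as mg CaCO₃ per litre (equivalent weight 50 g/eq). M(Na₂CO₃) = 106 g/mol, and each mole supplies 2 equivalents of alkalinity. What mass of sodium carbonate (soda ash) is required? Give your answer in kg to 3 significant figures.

(a) 5.91 kg; (b) 1.01 kg

(a) Volume: 422 m³ = 422,000 L.
(a) CYA to add: (40 − 26) = 14 mg/L × 422,000 L = 5908 g cyanuric acid.

(b) Volume: 3,890 US gal × 3.785 L/gal = 14,724 L.
(b) Alkalinity to add: (127 − 62) = 65 mg/L as CaCO₃ × 14,724 L = 957 g as CaCO₃.
(b) Equivalents: 957 g ÷ 50 g/eq = 19.14 eq.
(b) Each mole of Na₂CO₃ supplies 2 eq, so 19.14 / 2 = 9.57 mol.
(b) Mass: 9.57 mol × 106 g/mol = 1014 g.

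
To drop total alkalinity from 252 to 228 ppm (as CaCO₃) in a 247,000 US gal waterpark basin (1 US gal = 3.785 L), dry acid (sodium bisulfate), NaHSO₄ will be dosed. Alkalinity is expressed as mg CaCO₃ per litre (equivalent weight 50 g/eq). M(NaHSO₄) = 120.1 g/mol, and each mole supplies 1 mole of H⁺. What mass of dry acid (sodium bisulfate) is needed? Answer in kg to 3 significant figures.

53.9 kg

Volume: 247,000 US gal × 3.785 L/gal = 934,895 L.
Alkalinity to neutralize: (252 − 228) = 24 mg/L as CaCO₃ × 934,895 L = 22,440 g as CaCO₃.
Equivalents of H⁺ required: 22,440 ÷ 50 g/eq = 448.7 eq = 448.7 mol NaHSO₄.
Mass of NaHSO₄: 448.7 × 120.1 = 53,890 g.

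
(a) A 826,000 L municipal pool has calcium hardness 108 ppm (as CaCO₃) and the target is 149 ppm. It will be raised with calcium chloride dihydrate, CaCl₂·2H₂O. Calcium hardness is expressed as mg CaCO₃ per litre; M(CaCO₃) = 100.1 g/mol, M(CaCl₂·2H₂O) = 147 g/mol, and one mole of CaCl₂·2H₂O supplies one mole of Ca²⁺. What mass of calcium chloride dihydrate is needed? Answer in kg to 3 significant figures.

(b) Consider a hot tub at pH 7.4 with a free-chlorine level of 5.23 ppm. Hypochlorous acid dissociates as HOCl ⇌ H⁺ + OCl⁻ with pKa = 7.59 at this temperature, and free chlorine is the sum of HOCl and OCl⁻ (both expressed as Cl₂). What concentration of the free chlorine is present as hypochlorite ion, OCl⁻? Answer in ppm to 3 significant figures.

(a) 49.7 kg; (b) 2.05 ppm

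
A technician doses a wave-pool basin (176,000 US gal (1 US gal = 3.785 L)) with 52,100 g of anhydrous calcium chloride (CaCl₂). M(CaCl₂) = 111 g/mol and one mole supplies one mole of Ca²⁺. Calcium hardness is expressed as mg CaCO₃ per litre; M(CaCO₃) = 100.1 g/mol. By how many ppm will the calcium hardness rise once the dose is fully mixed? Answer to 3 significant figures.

70.5 ppm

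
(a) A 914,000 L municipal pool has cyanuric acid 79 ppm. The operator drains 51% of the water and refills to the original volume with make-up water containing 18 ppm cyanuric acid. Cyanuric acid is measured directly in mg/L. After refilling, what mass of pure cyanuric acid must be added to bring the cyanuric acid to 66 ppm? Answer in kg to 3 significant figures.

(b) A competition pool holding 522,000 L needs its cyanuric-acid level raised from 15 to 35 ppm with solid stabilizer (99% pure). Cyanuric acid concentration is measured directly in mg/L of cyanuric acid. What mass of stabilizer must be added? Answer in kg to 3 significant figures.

(a) 16.6 kg; (b) 10.5 kg

(a) After draining 51% and refilling: 79 × 0.49 + 18 × 0.51 = 47.89 ppm.
(a) Deficit to target: 66 − 47.89 = 18.11 mg/L.
(a) Mass: 18.11 mg/L × 914,000 L = 16,550 g cyanuric acid.

(b) CYA to add: (35 − 15) = 20 mg/L × 522,000 L = 10,440 g cyanuric acid.
(b) At 99% purity: 10,440 / 0.99 = 10,550 g product.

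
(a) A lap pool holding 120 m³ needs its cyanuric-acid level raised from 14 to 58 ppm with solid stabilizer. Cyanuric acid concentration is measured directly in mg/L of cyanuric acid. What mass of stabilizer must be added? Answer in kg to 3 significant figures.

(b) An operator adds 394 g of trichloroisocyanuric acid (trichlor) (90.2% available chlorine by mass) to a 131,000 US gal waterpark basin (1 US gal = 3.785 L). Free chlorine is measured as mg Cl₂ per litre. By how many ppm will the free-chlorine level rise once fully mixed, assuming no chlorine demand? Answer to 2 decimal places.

(a) 5.28 kg; (b) 0.72 ppm

(a) Volume: 120 m³ = 120,000 L.
(a) CYA to add: (58 − 14) = 44 mg/L × 120,000 L = 5280 g cyanuric acid.

(b) Volume: 131,000 US gal × 3.785 L/gal = 495,835 L.
(b) Available chlorine delivered: 394 g × 0.902 = 355.4 g as Cl₂.
(b) Concentration rise: 355.4 g / 495,835 L = 0.7167 mg/L = 0.72 ppm.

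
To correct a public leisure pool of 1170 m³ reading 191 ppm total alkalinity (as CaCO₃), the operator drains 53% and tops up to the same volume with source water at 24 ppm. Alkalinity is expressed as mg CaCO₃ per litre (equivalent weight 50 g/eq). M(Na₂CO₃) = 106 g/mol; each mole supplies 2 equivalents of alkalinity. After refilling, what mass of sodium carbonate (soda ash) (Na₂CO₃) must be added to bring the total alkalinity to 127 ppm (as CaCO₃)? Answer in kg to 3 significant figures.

Volume: 1170 m³ = 1,170,000 L.
After draining 53% and refilling: 191 × 0.47 + 24 × 0.53 = 102.49 ppm.
Deficit to target: 127 − 102.49 = 24.51 mg/L.
As CaCO₃: 24.51 mg/L × 1,170,000 L = 28,680 g; ÷ 50 g/eq ÷ 2 = 286.8 mol Na₂CO₃.
Mass: 286.8 × 106 = 30,400 g.

30.4 kg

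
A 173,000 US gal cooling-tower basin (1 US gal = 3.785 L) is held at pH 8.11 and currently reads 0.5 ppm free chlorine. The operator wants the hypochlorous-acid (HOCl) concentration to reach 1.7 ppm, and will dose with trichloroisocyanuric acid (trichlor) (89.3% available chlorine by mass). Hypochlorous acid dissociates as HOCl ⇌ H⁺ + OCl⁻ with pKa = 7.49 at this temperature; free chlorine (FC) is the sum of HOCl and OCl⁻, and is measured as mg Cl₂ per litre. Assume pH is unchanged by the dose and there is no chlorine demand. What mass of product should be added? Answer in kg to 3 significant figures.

6.08 kg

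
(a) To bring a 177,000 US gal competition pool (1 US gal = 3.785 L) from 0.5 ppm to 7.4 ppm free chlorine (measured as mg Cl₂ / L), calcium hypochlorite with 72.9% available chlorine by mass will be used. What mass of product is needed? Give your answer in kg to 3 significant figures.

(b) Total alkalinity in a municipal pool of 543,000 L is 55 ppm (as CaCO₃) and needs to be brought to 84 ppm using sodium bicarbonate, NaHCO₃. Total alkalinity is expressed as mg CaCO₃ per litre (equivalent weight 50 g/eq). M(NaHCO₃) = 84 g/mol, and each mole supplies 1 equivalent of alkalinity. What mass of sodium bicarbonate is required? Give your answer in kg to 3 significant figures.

(a) 6.34 kg; (b) 26.5 kg

(a) Volume: 177,000 US gal × 3.785 L/gal = 669,945 L.
(a) Chlorine deficit: 7.4 − 0.5 = 6.9 ppm = 6.9 mg/L as Cl₂.
(a) Cl₂ equivalent needed: 6.9 mg/L × 669,945 L = 4,623,000 mg = 4623 g.
(a) Product at 72.9% available chlorine: 4623 / 0.729 = 6341 g.

(b) Alkalinity to add: (84 − 55) = 29 mg/L as CaCO₃ × 543,000 L = 15,750 g as CaCO₃.
(b) Equivalents: 15,750 g ÷ 50 g/eq = 314.9 eq.
(b) NaHCO₃ supplies 1 eq per mole → 314.9 mol.
(b) Mass: 314.9 mol × 84 g/mol = 26,450 g.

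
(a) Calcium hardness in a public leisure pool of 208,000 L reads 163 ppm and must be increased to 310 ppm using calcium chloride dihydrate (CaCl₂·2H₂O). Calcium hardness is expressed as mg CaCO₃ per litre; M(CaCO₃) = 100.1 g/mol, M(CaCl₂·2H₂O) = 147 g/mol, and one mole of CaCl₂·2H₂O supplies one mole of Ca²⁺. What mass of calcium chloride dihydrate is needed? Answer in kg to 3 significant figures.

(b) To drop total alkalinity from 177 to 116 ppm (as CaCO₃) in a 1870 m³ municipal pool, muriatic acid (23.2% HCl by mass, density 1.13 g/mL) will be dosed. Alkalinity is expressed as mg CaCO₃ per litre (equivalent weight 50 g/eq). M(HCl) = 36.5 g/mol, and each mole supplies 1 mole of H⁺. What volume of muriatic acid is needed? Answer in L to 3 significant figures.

(a) 44.9 kg; (b) 318 L

(a) Hardness to add: (310 − 163) = 147 mg/L as CaCO₃ × 208,000 L = 30,580 g as CaCO₃.
(a) Moles of Ca²⁺ (1 mol Ca²⁺ ≡ 1 mol CaCO₃): 30,580 / 100.1 g/mol = 305.5 mol.
(a) Mass of CaCl₂·2H₂O: 305.5 × 147 = 44,900 g.

(b) Volume: 1870 m³ = 1,870,000 L.
(b) Alkalinity to neutralize: (177 − 116) = 61 mg/L as CaCO₃ × 1,870,000 L = 114,100 g as CaCO₃.
(b) Equivalents of H⁺ required: 114,100 ÷ 50 g/eq = 2281 eq = 2281 mol HCl.
(b) Mass of HCl: 2281 × 36.5 = 83,270 g.
(b) Mass of 23.2% solution: 83,270 / 0.232 = 358,900 g.
(b) Volume: 358,900 g ÷ 1.13 g/mL = 317,600 mL.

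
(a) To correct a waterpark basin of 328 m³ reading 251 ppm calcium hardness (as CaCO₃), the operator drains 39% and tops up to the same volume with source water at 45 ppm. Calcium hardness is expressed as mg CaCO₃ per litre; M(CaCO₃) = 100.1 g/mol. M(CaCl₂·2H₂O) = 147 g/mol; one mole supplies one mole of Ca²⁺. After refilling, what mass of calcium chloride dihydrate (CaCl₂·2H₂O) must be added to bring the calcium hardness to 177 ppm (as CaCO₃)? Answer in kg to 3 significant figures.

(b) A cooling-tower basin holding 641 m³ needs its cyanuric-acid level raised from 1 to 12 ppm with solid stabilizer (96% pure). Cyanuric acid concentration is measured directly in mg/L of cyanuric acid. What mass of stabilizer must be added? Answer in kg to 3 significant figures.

(a) Volume: 328 m³ = 328,000 L.
(a) After draining 39% and refilling: 251 × 0.61 + 45 × 0.39 = 170.66 ppm.
(a) Deficit to target: 177 − 170.66 = 6.34 mg/L.
(a) As CaCO₃: 6.34 mg/L × 328,000 L = 2080 g; ÷ 100.1 = 20.77 mol Ca²⁺.
(a) Mass: 20.77 × 147 = 3054 g.

(b) Volume: 641 m³ = 641,000 L.
(b) CYA to add: (12 − 1) = 11 mg/L × 641,000 L = 7051 g cyanuric acid.
(b) At 96% purity: 7051 / 0.96 = 7345 g product.

(a) 3.05 kg; (b) 7.34 kg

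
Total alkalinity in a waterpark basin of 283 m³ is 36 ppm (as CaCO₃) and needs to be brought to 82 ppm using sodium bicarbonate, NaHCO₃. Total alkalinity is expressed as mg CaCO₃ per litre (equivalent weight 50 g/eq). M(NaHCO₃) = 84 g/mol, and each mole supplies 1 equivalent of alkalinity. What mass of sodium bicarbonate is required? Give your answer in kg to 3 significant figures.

Volume: 283 m³ = 283,000 L.
Alkalinity to add: (82 − 36) = 46 mg/L as CaCO₃ × 283,000 L = 13,020 g as CaCO₃.
Equivalents: 13,020 g ÷ 50 g/eq = 260.4 eq.
NaHCO₃ supplies 1 eq per mole → 260.4 mol.
Mass: 260.4 mol × 84 g/mol = 21,870 g.

21.9 kg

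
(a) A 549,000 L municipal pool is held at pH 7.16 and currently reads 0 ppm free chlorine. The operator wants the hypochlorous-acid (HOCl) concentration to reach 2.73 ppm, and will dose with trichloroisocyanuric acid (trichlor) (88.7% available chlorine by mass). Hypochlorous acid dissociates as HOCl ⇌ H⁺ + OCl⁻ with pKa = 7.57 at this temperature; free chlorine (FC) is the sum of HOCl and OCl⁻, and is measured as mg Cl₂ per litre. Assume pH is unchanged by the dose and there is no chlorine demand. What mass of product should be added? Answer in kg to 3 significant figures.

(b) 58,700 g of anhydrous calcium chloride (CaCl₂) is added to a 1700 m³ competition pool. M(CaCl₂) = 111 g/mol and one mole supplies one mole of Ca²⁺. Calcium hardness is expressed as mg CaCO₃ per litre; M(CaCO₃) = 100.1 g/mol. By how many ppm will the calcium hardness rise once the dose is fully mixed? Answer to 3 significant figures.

(a) [OCl⁻]/[HOCl] = 10^(pH − pKa) = 10^(7.16 − 7.57) = 0.389; fraction as HOCl = 1/(1 + 0.389) = 0.7199.
(a) Free chlorine required for 2.73 ppm HOCl: 2.73 / 0.7199 = 3.792 ppm.
(a) FC to add: 3.792 − 0 = 3.792 mg/L as Cl₂.
(a) Cl₂ equivalent: 3.792 mg/L × 549,000 L = 2082 g.
(a) Product at 88.7% available Cl: 2082 / 0.887 = 2347 g.

(b) Volume: 1700 m³ = 1,700,000 L.
(b) Moles of Ca²⁺: 58,700 g ÷ 111 g/mol = 528.8 mol.
(b) As CaCO₃: 528.8 mol × 100.1 g/mol = 52,940 g.
(b) Rise: 52,940 g / 1,700,000 L × 1000 = 31.14 mg/L.

(a) 2.35 kg; (b) 31.1 ppm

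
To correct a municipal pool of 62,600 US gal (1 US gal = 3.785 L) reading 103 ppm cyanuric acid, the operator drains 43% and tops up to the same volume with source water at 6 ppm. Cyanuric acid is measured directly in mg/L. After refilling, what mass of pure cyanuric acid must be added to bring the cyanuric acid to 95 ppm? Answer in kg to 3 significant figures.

Volume: 62,600 US gal × 3.785 L/gal = 236,941 L.
After draining 43% and refilling: 103 × 0.57 + 6 × 0.43 = 61.29 ppm.
Deficit to target: 95 − 61.29 = 33.71 mg/L.
Mass: 33.71 mg/L × 236,941 L = 7987 g cyanuric acid.

7.99 kg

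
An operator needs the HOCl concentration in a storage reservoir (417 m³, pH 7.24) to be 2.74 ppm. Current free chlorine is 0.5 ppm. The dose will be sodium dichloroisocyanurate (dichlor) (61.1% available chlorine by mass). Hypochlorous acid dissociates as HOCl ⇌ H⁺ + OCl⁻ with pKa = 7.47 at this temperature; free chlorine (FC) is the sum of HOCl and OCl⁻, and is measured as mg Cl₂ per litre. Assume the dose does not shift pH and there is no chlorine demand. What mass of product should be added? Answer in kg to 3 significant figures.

Volume: 417 m³ = 417,000 L.
[OCl⁻]/[HOCl] = 10^(pH − pKa) = 10^(7.24 − 7.47) = 0.5888; fraction as HOCl = 1/(1 + 0.5888) = 0.6294.
Free chlorine required for 2.74 ppm HOCl: 2.74 / 0.6294 = 4.353 ppm.
FC to add: 4.353 − 0.5 = 3.853 mg/L as Cl₂.
Cl₂ equivalent: 3.853 mg/L × 417,000 L = 1607 g.
Product at 61.1% available Cl: 1607 / 0.611 = 2630 g.

2.63 kg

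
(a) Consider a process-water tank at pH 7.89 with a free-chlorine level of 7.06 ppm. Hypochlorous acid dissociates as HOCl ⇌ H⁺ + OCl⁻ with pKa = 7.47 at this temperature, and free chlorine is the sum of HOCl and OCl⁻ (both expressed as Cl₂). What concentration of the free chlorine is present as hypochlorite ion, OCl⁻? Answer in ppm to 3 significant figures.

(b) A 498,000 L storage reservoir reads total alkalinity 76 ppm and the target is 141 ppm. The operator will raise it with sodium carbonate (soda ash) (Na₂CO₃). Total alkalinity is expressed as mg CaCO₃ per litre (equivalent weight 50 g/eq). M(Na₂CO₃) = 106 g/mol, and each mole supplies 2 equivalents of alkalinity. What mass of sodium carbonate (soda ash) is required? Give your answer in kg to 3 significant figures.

(a) [OCl⁻]/[HOCl] = 10^(pH − pKa) = 10^(7.89 − 7.47) = 10^0.42 = 2.63.
(a) Fraction as HOCl = 1 / (1 + 2.63) = 0.2755.
(a) OCl⁻ = (1 − 0.2755) × 7.06 ppm = 5.115 ppm.

(b) Alkalinity to add: (141 − 76) = 65 mg/L as CaCO₃ × 498,000 L = 32,370 g as CaCO₃.
(b) Equivalents: 32,370 g ÷ 50 g/eq = 647.4 eq.
(b) Each mole of Na₂CO₃ supplies 2 eq, so 647.4 / 2 = 323.7 mol.
(b) Mass: 323.7 mol × 106 g/mol = 34,310 g.

(a) 5.12 ppm; (b) 34.3 kg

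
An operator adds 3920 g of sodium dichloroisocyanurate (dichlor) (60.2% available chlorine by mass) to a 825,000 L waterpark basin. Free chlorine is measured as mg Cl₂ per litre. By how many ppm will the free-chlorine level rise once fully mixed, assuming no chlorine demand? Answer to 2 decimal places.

2.86 ppm

Available chlorine delivered: 3920 g × 0.602 = 2360 g as Cl₂.
Concentration rise: 2360 g / 825,000 L = 2.86 mg/L = 2.86 ppm.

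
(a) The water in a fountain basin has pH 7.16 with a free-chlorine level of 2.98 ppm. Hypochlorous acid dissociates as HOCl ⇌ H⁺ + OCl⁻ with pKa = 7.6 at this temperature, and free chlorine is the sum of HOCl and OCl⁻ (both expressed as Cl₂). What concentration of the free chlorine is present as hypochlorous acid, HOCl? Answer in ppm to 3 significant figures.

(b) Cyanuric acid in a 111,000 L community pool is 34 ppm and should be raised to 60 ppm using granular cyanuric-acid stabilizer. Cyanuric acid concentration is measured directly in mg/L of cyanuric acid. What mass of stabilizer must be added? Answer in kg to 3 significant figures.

(a) [OCl⁻]/[HOCl] = 10^(pH − pKa) = 10^(7.16 − 7.6) = 10^-0.44 = 0.3631.
(a) Fraction as HOCl = 1 / (1 + 0.3631) = 0.7336.
(a) HOCl = 0.7336 × 2.98 ppm = 2.186 ppm.

(b) CYA to add: (60 − 34) = 26 mg/L × 111,000 L = 2886 g cyanuric acid.

(a) 2.19 ppm; (b) 2.89 kg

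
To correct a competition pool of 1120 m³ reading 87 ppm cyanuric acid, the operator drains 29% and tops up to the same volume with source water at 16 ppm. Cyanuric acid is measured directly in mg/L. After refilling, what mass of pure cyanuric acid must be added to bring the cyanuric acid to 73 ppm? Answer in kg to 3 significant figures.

7.38 kg

Volume: 1120 m³ = 1,120,000 L.
After draining 29% and refilling: 87 × 0.71 + 16 × 0.29 = 66.41 ppm.
Deficit to target: 73 − 66.41 = 6.59 mg/L.
Mass: 6.59 mg/L × 1,120,000 L = 7381 g cyanuric acid.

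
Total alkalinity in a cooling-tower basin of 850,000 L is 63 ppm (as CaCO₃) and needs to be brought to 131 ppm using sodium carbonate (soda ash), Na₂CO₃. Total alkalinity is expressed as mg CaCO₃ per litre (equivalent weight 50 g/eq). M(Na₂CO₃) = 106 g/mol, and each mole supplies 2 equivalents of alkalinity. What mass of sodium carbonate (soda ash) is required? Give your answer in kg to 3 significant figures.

Alkalinity to add: (131 − 63) = 68 mg/L as CaCO₃ × 850,000 L = 57,800 g as CaCO₃.
Equivalents: 57,800 g ÷ 50 g/eq = 1156 eq.
Each mole of Na₂CO₃ supplies 2 eq, so 1156 / 2 = 578 mol.
Mass: 578 mol × 106 g/mol = 61,270 g.

61.3 kg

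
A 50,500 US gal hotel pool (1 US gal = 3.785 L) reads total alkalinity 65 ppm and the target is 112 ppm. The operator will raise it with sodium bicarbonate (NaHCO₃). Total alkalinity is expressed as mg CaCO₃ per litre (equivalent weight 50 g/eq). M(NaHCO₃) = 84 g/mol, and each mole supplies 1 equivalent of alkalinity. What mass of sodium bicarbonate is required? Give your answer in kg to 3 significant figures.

Volume: 50,500 US gal × 3.785 L/gal = 191,142 L.
Alkalinity to add: (112 − 65) = 47 mg/L as CaCO₃ × 191,142 L = 8984 g as CaCO₃.
Equivalents: 8984 g ÷ 50 g/eq = 179.7 eq.
NaHCO₃ supplies 1 eq per mole → 179.7 mol.
Mass: 179.7 mol × 84 g/mol = 15,090 g.

15.1 kg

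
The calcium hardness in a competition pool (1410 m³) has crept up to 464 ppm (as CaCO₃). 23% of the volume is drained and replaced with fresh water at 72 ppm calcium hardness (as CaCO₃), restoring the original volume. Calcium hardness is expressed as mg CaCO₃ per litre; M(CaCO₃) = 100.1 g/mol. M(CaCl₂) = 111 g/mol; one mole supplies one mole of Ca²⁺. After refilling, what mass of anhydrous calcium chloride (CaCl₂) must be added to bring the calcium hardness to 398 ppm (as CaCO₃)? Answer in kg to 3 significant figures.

Volume: 1410 m³ = 1,410,000 L.
After draining 23% and refilling: 464 × 0.77 + 72 × 0.23 = 373.84 ppm.
Deficit to target: 398 − 373.84 = 24.16 mg/L.
As CaCO₃: 24.16 mg/L × 1,410,000 L = 34,070 g; ÷ 100.1 = 340.3 mol Ca²⁺.
Mass: 340.3 × 111 = 37,780 g.

37.8 kg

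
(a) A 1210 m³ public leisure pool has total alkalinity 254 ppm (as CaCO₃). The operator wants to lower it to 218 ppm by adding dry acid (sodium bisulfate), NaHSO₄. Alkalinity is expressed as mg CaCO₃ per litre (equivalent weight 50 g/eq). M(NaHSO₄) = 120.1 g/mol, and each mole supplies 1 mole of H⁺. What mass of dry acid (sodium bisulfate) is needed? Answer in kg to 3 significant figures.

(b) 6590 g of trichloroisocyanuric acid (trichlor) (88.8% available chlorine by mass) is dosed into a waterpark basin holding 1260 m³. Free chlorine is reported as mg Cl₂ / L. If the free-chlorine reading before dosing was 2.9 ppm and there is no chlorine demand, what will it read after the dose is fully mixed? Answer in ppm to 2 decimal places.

(a) 105 kg; (b) 7.54 ppm

(a) Volume: 1210 m³ = 1,210,000 L.
(a) Alkalinity to neutralize: (254 − 218) = 36 mg/L as CaCO₃ × 1,210,000 L = 43,560 g as CaCO₃.
(a) Equivalents of H⁺ required: 43,560 ÷ 50 g/eq = 871.2 eq = 871.2 mol NaHSO₄.
(a) Mass of NaHSO₄: 871.2 × 120.1 = 104,600 g.

(b) Volume: 1260 m³ = 1,260,000 L.
(b) Available chlorine delivered: 6590 g × 0.888 = 5852 g as Cl₂.
(b) Concentration rise: 5852 g / 1,260,000 L = 4.644 mg/L = 4.64 ppm.
(b) Final FC: 2.9 + 4.64 = 7.54 ppm.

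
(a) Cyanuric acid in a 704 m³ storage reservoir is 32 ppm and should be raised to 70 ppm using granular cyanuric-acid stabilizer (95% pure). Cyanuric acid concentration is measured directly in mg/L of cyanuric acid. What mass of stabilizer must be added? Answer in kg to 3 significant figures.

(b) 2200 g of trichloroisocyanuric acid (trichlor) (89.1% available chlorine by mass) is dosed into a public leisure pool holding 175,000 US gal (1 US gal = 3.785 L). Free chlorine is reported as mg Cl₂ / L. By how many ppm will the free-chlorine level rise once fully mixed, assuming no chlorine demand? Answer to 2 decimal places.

(a) 28.2 kg; (b) 2.96 ppm

(a) Volume: 704 m³ = 704,000 L.
(a) CYA to add: (70 − 32) = 38 mg/L × 704,000 L = 26,750 g cyanuric acid.
(a) At 95% purity: 26,750 / 0.95 = 28,160 g product.

(b) Volume: 175,000 US gal × 3.785 L/gal = 662,375 L.
(b) Available chlorine delivered: 2200 g × 0.891 = 1960 g as Cl₂.
(b) Concentration rise: 1960 g / 662,375 L = 2.959 mg/L = 2.96 ppm.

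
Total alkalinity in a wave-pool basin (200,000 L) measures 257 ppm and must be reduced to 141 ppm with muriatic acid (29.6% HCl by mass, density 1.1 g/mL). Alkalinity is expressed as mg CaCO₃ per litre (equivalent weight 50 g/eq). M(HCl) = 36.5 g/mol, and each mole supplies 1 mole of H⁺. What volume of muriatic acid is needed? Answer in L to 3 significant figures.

Alkalinity to neutralize: (257 − 141) = 116 mg/L as CaCO₃ × 200,000 L = 23,200 g as CaCO₃.
Equivalents of H⁺ required: 23,200 ÷ 50 g/eq = 464 eq = 464 mol HCl.
Mass of HCl: 464 × 36.5 = 16,940 g.
Mass of 29.6% solution: 16,940 / 0.296 = 57,220 g.
Volume: 57,220 g ÷ 1.1 g/mL = 52,010 mL.

52.0 L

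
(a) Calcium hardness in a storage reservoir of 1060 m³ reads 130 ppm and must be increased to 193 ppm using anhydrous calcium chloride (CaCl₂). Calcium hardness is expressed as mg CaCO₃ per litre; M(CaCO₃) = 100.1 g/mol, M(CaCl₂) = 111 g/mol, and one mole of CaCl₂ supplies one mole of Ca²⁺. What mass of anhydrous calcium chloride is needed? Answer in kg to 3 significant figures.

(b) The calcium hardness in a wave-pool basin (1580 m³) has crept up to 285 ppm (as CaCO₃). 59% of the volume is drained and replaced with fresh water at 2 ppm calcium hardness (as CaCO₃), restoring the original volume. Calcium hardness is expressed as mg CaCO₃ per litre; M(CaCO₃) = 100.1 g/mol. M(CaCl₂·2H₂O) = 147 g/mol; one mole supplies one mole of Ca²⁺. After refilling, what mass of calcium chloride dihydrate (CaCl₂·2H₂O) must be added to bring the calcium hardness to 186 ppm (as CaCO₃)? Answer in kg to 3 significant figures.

(a) Volume: 1060 m³ = 1,060,000 L.
(a) Hardness to add: (193 − 130) = 63 mg/L as CaCO₃ × 1,060,000 L = 66,780 g as CaCO₃.
(a) Moles of Ca²⁺ (1 mol Ca²⁺ ≡ 1 mol CaCO₃): 66,780 / 100.1 g/mol = 667.1 mol.
(a) Mass of CaCl₂: 667.1 × 111 = 74,050 g.

(b) Volume: 1580 m³ = 1,580,000 L.
(b) After draining 59% and refilling: 285 × 0.41 + 2 × 0.59 = 118.03 ppm.
(b) Deficit to target: 186 − 118.03 = 67.97 mg/L.
(b) As CaCO₃: 67.97 mg/L × 1,580,000 L = 107,400 g; ÷ 100.1 = 1073 mol Ca²⁺.
(b) Mass: 1073 × 147 = 157,700 g.

(a) 74.1 kg; (b) 158 kg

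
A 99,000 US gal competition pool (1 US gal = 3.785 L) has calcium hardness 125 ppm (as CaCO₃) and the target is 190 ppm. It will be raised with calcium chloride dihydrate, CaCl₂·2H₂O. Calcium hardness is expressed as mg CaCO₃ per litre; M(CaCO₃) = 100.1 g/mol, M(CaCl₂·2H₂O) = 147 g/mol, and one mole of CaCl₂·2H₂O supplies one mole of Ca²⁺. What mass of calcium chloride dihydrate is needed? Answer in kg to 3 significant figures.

35.8 kg

Volume: 99,000 US gal × 3.785 L/gal = 374,715 L.
Hardness to add: (190 − 125) = 65 mg/L as CaCO₃ × 374,715 L = 24,360 g as CaCO₃.
Moles of Ca²⁺ (1 mol Ca²⁺ ≡ 1 mol CaCO₃): 24,360 / 100.1 g/mol = 243.3 mol.
Mass of CaCl₂·2H₂O: 243.3 × 147 = 35,770 g.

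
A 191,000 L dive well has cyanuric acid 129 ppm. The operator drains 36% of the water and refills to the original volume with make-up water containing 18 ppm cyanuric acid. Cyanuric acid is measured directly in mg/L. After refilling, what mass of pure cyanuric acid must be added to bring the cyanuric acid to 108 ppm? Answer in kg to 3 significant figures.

3.62 kg

After draining 36% and refilling: 129 × 0.64 + 18 × 0.36 = 89.04 ppm.
Deficit to target: 108 − 89.04 = 18.96 mg/L.
Mass: 18.96 mg/L × 191,000 L = 3621 g cyanuric acid.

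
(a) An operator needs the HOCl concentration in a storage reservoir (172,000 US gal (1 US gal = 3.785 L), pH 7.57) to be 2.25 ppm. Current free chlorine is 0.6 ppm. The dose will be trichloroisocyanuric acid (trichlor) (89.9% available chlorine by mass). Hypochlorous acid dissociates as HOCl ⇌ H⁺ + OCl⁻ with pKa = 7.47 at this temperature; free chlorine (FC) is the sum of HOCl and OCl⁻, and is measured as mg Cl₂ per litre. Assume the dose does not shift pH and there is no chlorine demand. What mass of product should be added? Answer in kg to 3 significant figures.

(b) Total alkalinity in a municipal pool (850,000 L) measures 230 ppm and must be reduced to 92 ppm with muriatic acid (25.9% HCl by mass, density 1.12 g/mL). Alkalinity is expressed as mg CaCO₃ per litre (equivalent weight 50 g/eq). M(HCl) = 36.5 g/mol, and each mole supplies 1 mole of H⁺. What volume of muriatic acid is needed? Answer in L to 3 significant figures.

(a) 3.25 kg; (b) 295 L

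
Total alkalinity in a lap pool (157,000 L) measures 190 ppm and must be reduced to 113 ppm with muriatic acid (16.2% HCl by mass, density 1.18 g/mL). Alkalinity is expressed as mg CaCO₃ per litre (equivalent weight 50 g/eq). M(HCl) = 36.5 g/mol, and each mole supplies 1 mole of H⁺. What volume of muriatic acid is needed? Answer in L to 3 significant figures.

Alkalinity to neutralize: (190 − 113) = 77 mg/L as CaCO₃ × 157,000 L = 12,090 g as CaCO₃.
Equivalents of H⁺ required: 12,090 ÷ 50 g/eq = 241.8 eq = 241.8 mol HCl.
Mass of HCl: 241.8 × 36.5 = 8825 g.
Mass of 16.2% solution: 8825 / 0.162 = 54,480 g.
Volume: 54,480 g ÷ 1.18 g/mL = 46,170 mL.

46.2 L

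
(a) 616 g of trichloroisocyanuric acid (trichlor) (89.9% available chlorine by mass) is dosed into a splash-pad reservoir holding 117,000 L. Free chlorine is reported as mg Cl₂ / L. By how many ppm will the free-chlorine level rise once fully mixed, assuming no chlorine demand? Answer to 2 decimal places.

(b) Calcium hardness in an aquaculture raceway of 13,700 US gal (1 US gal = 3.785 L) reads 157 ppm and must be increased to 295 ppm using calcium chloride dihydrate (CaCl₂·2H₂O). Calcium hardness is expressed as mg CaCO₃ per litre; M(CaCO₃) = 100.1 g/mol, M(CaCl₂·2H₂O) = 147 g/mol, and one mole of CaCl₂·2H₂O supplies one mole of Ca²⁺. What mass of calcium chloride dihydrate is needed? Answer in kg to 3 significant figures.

(a) 4.73 ppm; (b) 10.5 kg

(a) Available chlorine delivered: 616 g × 0.899 = 553.8 g as Cl₂.
(a) Concentration rise: 553.8 g / 117,000 L = 4.733 mg/L = 4.73 ppm.

(b) Volume: 13,700 US gal × 3.785 L/gal = 51,854 L.
(b) Hardness to add: (295 − 157) = 138 mg/L as CaCO₃ × 51,854 L = 7156 g as CaCO₃.
(b) Moles of Ca²⁺ (1 mol Ca²⁺ ≡ 1 mol CaCO₃): 7156 / 100.1 g/mol = 71.49 mol.
(b) Mass of CaCl₂·2H₂O: 71.49 × 147 = 10,510 g.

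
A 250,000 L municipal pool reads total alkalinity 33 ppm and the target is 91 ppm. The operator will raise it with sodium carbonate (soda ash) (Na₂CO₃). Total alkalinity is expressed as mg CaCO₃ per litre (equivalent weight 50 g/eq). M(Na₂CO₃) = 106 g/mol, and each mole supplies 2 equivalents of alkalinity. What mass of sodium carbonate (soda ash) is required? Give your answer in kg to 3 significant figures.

15.4 kg

Alkalinity to add: (91 − 33) = 58 mg/L as CaCO₃ × 250,000 L = 14,500 g as CaCO₃.
Equivalents: 14,500 g ÷ 50 g/eq = 290 eq.
Each mole of Na₂CO₃ supplies 2 eq, so 290 / 2 = 145 mol.
Mass: 145 mol × 106 g/mol = 15,370 g.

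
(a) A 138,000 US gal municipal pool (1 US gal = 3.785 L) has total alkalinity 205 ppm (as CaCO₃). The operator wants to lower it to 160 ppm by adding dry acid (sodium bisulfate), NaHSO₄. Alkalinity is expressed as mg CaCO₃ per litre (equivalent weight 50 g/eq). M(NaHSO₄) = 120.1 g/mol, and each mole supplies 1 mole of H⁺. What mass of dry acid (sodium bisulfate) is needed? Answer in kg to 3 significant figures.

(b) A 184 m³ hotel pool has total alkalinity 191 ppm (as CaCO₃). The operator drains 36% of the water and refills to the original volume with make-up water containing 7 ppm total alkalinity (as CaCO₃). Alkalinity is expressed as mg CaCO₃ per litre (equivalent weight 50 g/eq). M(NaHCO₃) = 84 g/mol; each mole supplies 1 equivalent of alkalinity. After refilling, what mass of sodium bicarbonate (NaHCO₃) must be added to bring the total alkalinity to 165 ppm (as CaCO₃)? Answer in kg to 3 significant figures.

(a) 56.5 kg; (b) 12.4 kg

(a) Volume: 138,000 US gal × 3.785 L/gal = 522,330 L.
(a) Alkalinity to neutralize: (205 − 160) = 45 mg/L as CaCO₃ × 522,330 L = 23,500 g as CaCO₃.
(a) Equivalents of H⁺ required: 23,500 ÷ 50 g/eq = 470.1 eq = 470.1 mol NaHSO₄.
(a) Mass of NaHSO₄: 470.1 × 120.1 = 56,460 g.

(b) Volume: 184 m³ = 184,000 L.
(b) After draining 36% and refilling: 191 × 0.64 + 7 × 0.36 = 124.76 ppm.
(b) Deficit to target: 165 − 124.76 = 40.24 mg/L.
(b) As CaCO₃: 40.24 mg/L × 184,000 L = 7404 g; ÷ 50 g/eq ÷ 1 = 148.1 mol NaHCO₃.
(b) Mass: 148.1 × 84 = 12,440 g.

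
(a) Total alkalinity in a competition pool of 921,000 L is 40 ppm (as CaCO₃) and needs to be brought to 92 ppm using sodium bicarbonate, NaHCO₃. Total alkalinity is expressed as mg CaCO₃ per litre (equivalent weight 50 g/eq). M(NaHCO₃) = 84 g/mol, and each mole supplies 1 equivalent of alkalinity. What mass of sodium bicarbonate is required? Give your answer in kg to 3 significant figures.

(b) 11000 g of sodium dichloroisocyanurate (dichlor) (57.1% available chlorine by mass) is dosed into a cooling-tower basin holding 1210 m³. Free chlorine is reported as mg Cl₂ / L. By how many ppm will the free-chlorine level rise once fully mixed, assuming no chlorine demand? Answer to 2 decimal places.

(a) 80.5 kg; (b) 5.19 ppm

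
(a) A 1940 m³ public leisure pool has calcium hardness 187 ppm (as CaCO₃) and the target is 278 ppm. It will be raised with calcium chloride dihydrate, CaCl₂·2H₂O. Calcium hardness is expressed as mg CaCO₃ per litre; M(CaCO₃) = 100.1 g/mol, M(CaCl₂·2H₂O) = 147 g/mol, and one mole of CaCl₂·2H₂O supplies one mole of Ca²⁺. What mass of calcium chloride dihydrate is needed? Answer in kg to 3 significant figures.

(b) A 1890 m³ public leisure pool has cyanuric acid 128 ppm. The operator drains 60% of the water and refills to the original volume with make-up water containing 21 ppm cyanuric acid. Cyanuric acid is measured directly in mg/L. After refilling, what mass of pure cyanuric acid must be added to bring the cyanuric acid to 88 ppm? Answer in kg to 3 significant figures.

(a) 259 kg; (b) 45.7 kg

(a) Volume: 1940 m³ = 1,940,000 L.
(a) Hardness to add: (278 − 187) = 91 mg/L as CaCO₃ × 1,940,000 L = 176,500 g as CaCO₃.
(a) Moles of Ca²⁺ (1 mol Ca²⁺ ≡ 1 mol CaCO₃): 176,500 / 100.1 g/mol = 1764 mol.
(a) Mass of CaCl₂·2H₂O: 1764 × 147 = 259,300 g.

(b) Volume: 1890 m³ = 1,890,000 L.
(b) After draining 60% and refilling: 128 × 0.40 + 21 × 0.60 = 63.8 ppm.
(b) Deficit to target: 88 − 63.8 = 24.2 mg/L.
(b) Mass: 24.2 mg/L × 1,890,000 L = 45,740 g cyanuric acid.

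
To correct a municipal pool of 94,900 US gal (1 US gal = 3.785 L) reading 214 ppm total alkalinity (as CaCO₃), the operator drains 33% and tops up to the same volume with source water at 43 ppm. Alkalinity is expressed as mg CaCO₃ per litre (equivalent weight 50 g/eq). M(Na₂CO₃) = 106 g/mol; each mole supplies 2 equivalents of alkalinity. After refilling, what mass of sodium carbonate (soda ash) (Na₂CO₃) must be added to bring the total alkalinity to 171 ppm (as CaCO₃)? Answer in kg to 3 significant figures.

5.11 kg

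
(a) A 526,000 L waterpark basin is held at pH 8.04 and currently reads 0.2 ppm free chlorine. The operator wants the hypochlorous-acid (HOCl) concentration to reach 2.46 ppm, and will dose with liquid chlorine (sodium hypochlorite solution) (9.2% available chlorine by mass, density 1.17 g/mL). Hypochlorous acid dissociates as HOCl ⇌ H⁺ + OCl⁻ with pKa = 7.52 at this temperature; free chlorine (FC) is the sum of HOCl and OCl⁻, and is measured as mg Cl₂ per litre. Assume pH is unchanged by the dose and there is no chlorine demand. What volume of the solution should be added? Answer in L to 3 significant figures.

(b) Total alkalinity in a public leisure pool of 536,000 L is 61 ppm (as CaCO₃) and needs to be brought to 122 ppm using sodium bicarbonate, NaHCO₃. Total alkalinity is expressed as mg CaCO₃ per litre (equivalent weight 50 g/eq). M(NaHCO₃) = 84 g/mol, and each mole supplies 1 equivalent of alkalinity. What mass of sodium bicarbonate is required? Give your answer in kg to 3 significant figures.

(a) 50.8 L; (b) 54.9 kg

(a) [OCl⁻]/[HOCl] = 10^(pH − pKa) = 10^(8.04 − 7.52) = 3.311; fraction as HOCl = 1/(1 + 3.311) = 0.2319.
(a) Free chlorine required for 2.46 ppm HOCl: 2.46 / 0.2319 = 10.61 ppm.
(a) FC to add: 10.61 − 0.2 = 10.41 mg/L as Cl₂.
(a) Cl₂ equivalent: 10.41 mg/L × 526,000 L = 5473 g.
(a) Product at 9.2% available Cl: 5473 / 0.092 = 59,490 g.
(a) Volume: 59,490 g ÷ 1.17 g/mL = 50,850 mL.

(b) Alkalinity to add: (122 − 61) = 61 mg/L as CaCO₃ × 536,000 L = 32,700 g as CaCO₃.
(b) Equivalents: 32,700 g ÷ 50 g/eq = 653.9 eq.
(b) NaHCO₃ supplies 1 eq per mole → 653.9 mol.
(b) Mass: 653.9 mol × 84 g/mol = 54,930 g.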